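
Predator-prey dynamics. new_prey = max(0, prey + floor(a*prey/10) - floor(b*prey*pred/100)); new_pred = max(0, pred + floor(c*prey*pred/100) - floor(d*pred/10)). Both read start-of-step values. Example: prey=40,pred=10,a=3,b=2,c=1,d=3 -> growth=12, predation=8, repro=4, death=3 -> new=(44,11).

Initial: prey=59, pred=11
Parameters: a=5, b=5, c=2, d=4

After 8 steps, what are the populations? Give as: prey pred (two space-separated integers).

Answer: 0 4

Derivation:
Step 1: prey: 59+29-32=56; pred: 11+12-4=19
Step 2: prey: 56+28-53=31; pred: 19+21-7=33
Step 3: prey: 31+15-51=0; pred: 33+20-13=40
Step 4: prey: 0+0-0=0; pred: 40+0-16=24
Step 5: prey: 0+0-0=0; pred: 24+0-9=15
Step 6: prey: 0+0-0=0; pred: 15+0-6=9
Step 7: prey: 0+0-0=0; pred: 9+0-3=6
Step 8: prey: 0+0-0=0; pred: 6+0-2=4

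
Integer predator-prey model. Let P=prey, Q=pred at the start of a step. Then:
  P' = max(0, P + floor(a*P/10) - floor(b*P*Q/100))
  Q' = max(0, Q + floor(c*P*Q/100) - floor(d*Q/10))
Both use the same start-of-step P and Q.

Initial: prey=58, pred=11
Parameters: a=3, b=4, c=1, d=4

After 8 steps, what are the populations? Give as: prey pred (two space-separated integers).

Answer: 17 4

Derivation:
Step 1: prey: 58+17-25=50; pred: 11+6-4=13
Step 2: prey: 50+15-26=39; pred: 13+6-5=14
Step 3: prey: 39+11-21=29; pred: 14+5-5=14
Step 4: prey: 29+8-16=21; pred: 14+4-5=13
Step 5: prey: 21+6-10=17; pred: 13+2-5=10
Step 6: prey: 17+5-6=16; pred: 10+1-4=7
Step 7: prey: 16+4-4=16; pred: 7+1-2=6
Step 8: prey: 16+4-3=17; pred: 6+0-2=4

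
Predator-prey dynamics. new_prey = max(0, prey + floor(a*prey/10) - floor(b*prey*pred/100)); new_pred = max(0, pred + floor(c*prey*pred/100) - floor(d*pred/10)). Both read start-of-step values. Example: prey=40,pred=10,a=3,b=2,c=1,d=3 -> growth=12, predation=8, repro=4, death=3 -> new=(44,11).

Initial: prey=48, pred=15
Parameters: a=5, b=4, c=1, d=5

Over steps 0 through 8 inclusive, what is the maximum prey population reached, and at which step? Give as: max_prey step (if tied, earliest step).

Answer: 76 8

Derivation:
Step 1: prey: 48+24-28=44; pred: 15+7-7=15
Step 2: prey: 44+22-26=40; pred: 15+6-7=14
Step 3: prey: 40+20-22=38; pred: 14+5-7=12
Step 4: prey: 38+19-18=39; pred: 12+4-6=10
Step 5: prey: 39+19-15=43; pred: 10+3-5=8
Step 6: prey: 43+21-13=51; pred: 8+3-4=7
Step 7: prey: 51+25-14=62; pred: 7+3-3=7
Step 8: prey: 62+31-17=76; pred: 7+4-3=8
Max prey = 76 at step 8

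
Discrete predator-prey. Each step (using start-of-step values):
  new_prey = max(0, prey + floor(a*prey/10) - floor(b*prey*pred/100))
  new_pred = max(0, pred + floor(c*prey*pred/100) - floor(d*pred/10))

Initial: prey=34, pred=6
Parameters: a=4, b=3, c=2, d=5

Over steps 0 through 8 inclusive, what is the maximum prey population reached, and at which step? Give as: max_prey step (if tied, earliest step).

Step 1: prey: 34+13-6=41; pred: 6+4-3=7
Step 2: prey: 41+16-8=49; pred: 7+5-3=9
Step 3: prey: 49+19-13=55; pred: 9+8-4=13
Step 4: prey: 55+22-21=56; pred: 13+14-6=21
Step 5: prey: 56+22-35=43; pred: 21+23-10=34
Step 6: prey: 43+17-43=17; pred: 34+29-17=46
Step 7: prey: 17+6-23=0; pred: 46+15-23=38
Step 8: prey: 0+0-0=0; pred: 38+0-19=19
Max prey = 56 at step 4

Answer: 56 4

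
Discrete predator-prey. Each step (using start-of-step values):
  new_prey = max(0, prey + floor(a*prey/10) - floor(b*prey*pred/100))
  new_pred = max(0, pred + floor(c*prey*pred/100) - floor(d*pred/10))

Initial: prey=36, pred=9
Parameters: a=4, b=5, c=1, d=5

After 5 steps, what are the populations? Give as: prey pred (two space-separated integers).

Step 1: prey: 36+14-16=34; pred: 9+3-4=8
Step 2: prey: 34+13-13=34; pred: 8+2-4=6
Step 3: prey: 34+13-10=37; pred: 6+2-3=5
Step 4: prey: 37+14-9=42; pred: 5+1-2=4
Step 5: prey: 42+16-8=50; pred: 4+1-2=3

Answer: 50 3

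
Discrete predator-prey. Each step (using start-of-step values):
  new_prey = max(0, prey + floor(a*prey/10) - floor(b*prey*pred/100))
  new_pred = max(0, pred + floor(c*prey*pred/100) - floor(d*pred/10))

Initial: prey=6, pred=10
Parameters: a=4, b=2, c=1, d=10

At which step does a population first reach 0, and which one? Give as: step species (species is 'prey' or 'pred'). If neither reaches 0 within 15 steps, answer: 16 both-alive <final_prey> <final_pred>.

Answer: 1 pred

Derivation:
Step 1: prey: 6+2-1=7; pred: 10+0-10=0
First extinction: pred at step 1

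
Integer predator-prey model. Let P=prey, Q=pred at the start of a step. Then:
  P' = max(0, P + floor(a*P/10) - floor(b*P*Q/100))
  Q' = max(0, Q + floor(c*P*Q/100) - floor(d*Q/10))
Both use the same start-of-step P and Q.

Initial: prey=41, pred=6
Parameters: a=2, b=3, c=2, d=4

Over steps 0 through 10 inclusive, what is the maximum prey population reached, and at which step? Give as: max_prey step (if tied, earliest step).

Answer: 42 1

Derivation:
Step 1: prey: 41+8-7=42; pred: 6+4-2=8
Step 2: prey: 42+8-10=40; pred: 8+6-3=11
Step 3: prey: 40+8-13=35; pred: 11+8-4=15
Step 4: prey: 35+7-15=27; pred: 15+10-6=19
Step 5: prey: 27+5-15=17; pred: 19+10-7=22
Step 6: prey: 17+3-11=9; pred: 22+7-8=21
Step 7: prey: 9+1-5=5; pred: 21+3-8=16
Step 8: prey: 5+1-2=4; pred: 16+1-6=11
Step 9: prey: 4+0-1=3; pred: 11+0-4=7
Step 10: prey: 3+0-0=3; pred: 7+0-2=5
Max prey = 42 at step 1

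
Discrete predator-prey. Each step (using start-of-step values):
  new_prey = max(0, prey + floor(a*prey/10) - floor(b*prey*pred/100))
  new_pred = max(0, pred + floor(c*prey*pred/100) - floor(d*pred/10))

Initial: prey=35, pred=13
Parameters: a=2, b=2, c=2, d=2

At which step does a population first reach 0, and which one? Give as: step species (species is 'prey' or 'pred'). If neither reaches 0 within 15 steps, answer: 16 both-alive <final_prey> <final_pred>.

Step 1: prey: 35+7-9=33; pred: 13+9-2=20
Step 2: prey: 33+6-13=26; pred: 20+13-4=29
Step 3: prey: 26+5-15=16; pred: 29+15-5=39
Step 4: prey: 16+3-12=7; pred: 39+12-7=44
Step 5: prey: 7+1-6=2; pred: 44+6-8=42
Step 6: prey: 2+0-1=1; pred: 42+1-8=35
Step 7: prey: 1+0-0=1; pred: 35+0-7=28
Step 8: prey: 1+0-0=1; pred: 28+0-5=23
Step 9: prey: 1+0-0=1; pred: 23+0-4=19
Step 10: prey: 1+0-0=1; pred: 19+0-3=16
Step 11: prey: 1+0-0=1; pred: 16+0-3=13
Step 12: prey: 1+0-0=1; pred: 13+0-2=11
Step 13: prey: 1+0-0=1; pred: 11+0-2=9
Step 14: prey: 1+0-0=1; pred: 9+0-1=8
Step 15: prey: 1+0-0=1; pred: 8+0-1=7
No extinction within 15 steps

Answer: 16 both-alive 1 7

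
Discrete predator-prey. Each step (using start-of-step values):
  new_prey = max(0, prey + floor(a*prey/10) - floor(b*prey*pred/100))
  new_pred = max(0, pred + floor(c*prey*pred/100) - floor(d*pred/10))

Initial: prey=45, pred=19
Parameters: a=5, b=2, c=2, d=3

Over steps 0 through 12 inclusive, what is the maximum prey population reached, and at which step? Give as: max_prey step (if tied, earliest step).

Step 1: prey: 45+22-17=50; pred: 19+17-5=31
Step 2: prey: 50+25-31=44; pred: 31+31-9=53
Step 3: prey: 44+22-46=20; pred: 53+46-15=84
Step 4: prey: 20+10-33=0; pred: 84+33-25=92
Step 5: prey: 0+0-0=0; pred: 92+0-27=65
Step 6: prey: 0+0-0=0; pred: 65+0-19=46
Step 7: prey: 0+0-0=0; pred: 46+0-13=33
Step 8: prey: 0+0-0=0; pred: 33+0-9=24
Step 9: prey: 0+0-0=0; pred: 24+0-7=17
Step 10: prey: 0+0-0=0; pred: 17+0-5=12
Step 11: prey: 0+0-0=0; pred: 12+0-3=9
Step 12: prey: 0+0-0=0; pred: 9+0-2=7
Max prey = 50 at step 1

Answer: 50 1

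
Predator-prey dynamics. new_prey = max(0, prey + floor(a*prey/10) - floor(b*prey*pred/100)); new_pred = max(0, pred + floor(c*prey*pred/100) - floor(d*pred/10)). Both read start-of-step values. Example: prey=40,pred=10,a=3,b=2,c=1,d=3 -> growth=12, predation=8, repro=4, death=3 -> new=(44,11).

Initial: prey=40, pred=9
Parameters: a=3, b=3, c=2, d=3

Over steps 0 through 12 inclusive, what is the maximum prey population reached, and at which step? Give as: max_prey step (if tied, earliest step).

Step 1: prey: 40+12-10=42; pred: 9+7-2=14
Step 2: prey: 42+12-17=37; pred: 14+11-4=21
Step 3: prey: 37+11-23=25; pred: 21+15-6=30
Step 4: prey: 25+7-22=10; pred: 30+15-9=36
Step 5: prey: 10+3-10=3; pred: 36+7-10=33
Step 6: prey: 3+0-2=1; pred: 33+1-9=25
Step 7: prey: 1+0-0=1; pred: 25+0-7=18
Step 8: prey: 1+0-0=1; pred: 18+0-5=13
Step 9: prey: 1+0-0=1; pred: 13+0-3=10
Step 10: prey: 1+0-0=1; pred: 10+0-3=7
Step 11: prey: 1+0-0=1; pred: 7+0-2=5
Step 12: prey: 1+0-0=1; pred: 5+0-1=4
Max prey = 42 at step 1

Answer: 42 1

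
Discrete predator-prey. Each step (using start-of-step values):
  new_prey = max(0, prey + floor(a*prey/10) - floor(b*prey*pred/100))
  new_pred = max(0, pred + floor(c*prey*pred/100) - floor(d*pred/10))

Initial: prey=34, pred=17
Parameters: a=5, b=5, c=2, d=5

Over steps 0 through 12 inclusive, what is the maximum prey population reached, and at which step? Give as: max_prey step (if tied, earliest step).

Step 1: prey: 34+17-28=23; pred: 17+11-8=20
Step 2: prey: 23+11-23=11; pred: 20+9-10=19
Step 3: prey: 11+5-10=6; pred: 19+4-9=14
Step 4: prey: 6+3-4=5; pred: 14+1-7=8
Step 5: prey: 5+2-2=5; pred: 8+0-4=4
Step 6: prey: 5+2-1=6; pred: 4+0-2=2
Step 7: prey: 6+3-0=9; pred: 2+0-1=1
Step 8: prey: 9+4-0=13; pred: 1+0-0=1
Step 9: prey: 13+6-0=19; pred: 1+0-0=1
Step 10: prey: 19+9-0=28; pred: 1+0-0=1
Step 11: prey: 28+14-1=41; pred: 1+0-0=1
Step 12: prey: 41+20-2=59; pred: 1+0-0=1
Max prey = 59 at step 12

Answer: 59 12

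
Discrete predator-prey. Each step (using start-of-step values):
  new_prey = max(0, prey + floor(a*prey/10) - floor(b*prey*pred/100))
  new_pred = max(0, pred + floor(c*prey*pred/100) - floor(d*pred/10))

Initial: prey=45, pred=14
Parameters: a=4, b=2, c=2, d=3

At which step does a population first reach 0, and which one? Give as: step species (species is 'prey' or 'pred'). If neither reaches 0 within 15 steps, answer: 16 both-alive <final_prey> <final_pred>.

Answer: 5 prey

Derivation:
Step 1: prey: 45+18-12=51; pred: 14+12-4=22
Step 2: prey: 51+20-22=49; pred: 22+22-6=38
Step 3: prey: 49+19-37=31; pred: 38+37-11=64
Step 4: prey: 31+12-39=4; pred: 64+39-19=84
Step 5: prey: 4+1-6=0; pred: 84+6-25=65
First extinction: prey at step 5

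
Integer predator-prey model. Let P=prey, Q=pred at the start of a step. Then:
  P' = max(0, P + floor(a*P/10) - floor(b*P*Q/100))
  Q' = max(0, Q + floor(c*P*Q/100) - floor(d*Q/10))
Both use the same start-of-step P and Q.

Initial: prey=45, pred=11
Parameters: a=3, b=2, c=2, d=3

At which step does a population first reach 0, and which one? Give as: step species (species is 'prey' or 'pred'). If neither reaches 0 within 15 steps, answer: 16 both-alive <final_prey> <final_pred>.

Answer: 5 prey

Derivation:
Step 1: prey: 45+13-9=49; pred: 11+9-3=17
Step 2: prey: 49+14-16=47; pred: 17+16-5=28
Step 3: prey: 47+14-26=35; pred: 28+26-8=46
Step 4: prey: 35+10-32=13; pred: 46+32-13=65
Step 5: prey: 13+3-16=0; pred: 65+16-19=62
First extinction: prey at step 5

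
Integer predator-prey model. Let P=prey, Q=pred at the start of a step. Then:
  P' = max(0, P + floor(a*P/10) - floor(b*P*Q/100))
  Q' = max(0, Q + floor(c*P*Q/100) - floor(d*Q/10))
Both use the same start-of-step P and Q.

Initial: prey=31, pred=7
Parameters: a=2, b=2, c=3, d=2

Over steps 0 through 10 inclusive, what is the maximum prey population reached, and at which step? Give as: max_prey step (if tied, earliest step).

Answer: 33 1

Derivation:
Step 1: prey: 31+6-4=33; pred: 7+6-1=12
Step 2: prey: 33+6-7=32; pred: 12+11-2=21
Step 3: prey: 32+6-13=25; pred: 21+20-4=37
Step 4: prey: 25+5-18=12; pred: 37+27-7=57
Step 5: prey: 12+2-13=1; pred: 57+20-11=66
Step 6: prey: 1+0-1=0; pred: 66+1-13=54
Step 7: prey: 0+0-0=0; pred: 54+0-10=44
Step 8: prey: 0+0-0=0; pred: 44+0-8=36
Step 9: prey: 0+0-0=0; pred: 36+0-7=29
Step 10: prey: 0+0-0=0; pred: 29+0-5=24
Max prey = 33 at step 1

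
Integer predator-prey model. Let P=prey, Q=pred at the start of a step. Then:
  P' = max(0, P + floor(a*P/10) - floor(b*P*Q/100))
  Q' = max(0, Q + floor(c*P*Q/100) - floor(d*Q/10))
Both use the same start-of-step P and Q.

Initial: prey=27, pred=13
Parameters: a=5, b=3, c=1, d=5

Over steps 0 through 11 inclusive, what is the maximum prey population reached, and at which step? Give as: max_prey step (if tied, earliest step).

Step 1: prey: 27+13-10=30; pred: 13+3-6=10
Step 2: prey: 30+15-9=36; pred: 10+3-5=8
Step 3: prey: 36+18-8=46; pred: 8+2-4=6
Step 4: prey: 46+23-8=61; pred: 6+2-3=5
Step 5: prey: 61+30-9=82; pred: 5+3-2=6
Step 6: prey: 82+41-14=109; pred: 6+4-3=7
Step 7: prey: 109+54-22=141; pred: 7+7-3=11
Step 8: prey: 141+70-46=165; pred: 11+15-5=21
Step 9: prey: 165+82-103=144; pred: 21+34-10=45
Step 10: prey: 144+72-194=22; pred: 45+64-22=87
Step 11: prey: 22+11-57=0; pred: 87+19-43=63
Max prey = 165 at step 8

Answer: 165 8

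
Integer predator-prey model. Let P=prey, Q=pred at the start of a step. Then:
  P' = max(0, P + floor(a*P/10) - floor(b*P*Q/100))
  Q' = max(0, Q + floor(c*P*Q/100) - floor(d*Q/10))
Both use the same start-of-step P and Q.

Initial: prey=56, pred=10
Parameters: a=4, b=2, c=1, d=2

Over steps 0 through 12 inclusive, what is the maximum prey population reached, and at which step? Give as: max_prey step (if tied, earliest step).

Step 1: prey: 56+22-11=67; pred: 10+5-2=13
Step 2: prey: 67+26-17=76; pred: 13+8-2=19
Step 3: prey: 76+30-28=78; pred: 19+14-3=30
Step 4: prey: 78+31-46=63; pred: 30+23-6=47
Step 5: prey: 63+25-59=29; pred: 47+29-9=67
Step 6: prey: 29+11-38=2; pred: 67+19-13=73
Step 7: prey: 2+0-2=0; pred: 73+1-14=60
Step 8: prey: 0+0-0=0; pred: 60+0-12=48
Step 9: prey: 0+0-0=0; pred: 48+0-9=39
Step 10: prey: 0+0-0=0; pred: 39+0-7=32
Step 11: prey: 0+0-0=0; pred: 32+0-6=26
Step 12: prey: 0+0-0=0; pred: 26+0-5=21
Max prey = 78 at step 3

Answer: 78 3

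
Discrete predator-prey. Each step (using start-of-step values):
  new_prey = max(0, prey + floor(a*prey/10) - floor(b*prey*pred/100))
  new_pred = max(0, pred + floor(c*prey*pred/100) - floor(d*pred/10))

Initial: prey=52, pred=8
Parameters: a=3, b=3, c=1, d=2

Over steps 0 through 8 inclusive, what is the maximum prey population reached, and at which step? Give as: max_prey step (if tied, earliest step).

Step 1: prey: 52+15-12=55; pred: 8+4-1=11
Step 2: prey: 55+16-18=53; pred: 11+6-2=15
Step 3: prey: 53+15-23=45; pred: 15+7-3=19
Step 4: prey: 45+13-25=33; pred: 19+8-3=24
Step 5: prey: 33+9-23=19; pred: 24+7-4=27
Step 6: prey: 19+5-15=9; pred: 27+5-5=27
Step 7: prey: 9+2-7=4; pred: 27+2-5=24
Step 8: prey: 4+1-2=3; pred: 24+0-4=20
Max prey = 55 at step 1

Answer: 55 1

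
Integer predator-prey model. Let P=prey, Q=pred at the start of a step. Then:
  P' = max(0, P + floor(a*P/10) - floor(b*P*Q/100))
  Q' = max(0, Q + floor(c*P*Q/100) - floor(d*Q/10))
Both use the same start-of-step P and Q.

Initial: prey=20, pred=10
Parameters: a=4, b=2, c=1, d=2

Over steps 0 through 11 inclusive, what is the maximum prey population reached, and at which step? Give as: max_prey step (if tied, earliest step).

Step 1: prey: 20+8-4=24; pred: 10+2-2=10
Step 2: prey: 24+9-4=29; pred: 10+2-2=10
Step 3: prey: 29+11-5=35; pred: 10+2-2=10
Step 4: prey: 35+14-7=42; pred: 10+3-2=11
Step 5: prey: 42+16-9=49; pred: 11+4-2=13
Step 6: prey: 49+19-12=56; pred: 13+6-2=17
Step 7: prey: 56+22-19=59; pred: 17+9-3=23
Step 8: prey: 59+23-27=55; pred: 23+13-4=32
Step 9: prey: 55+22-35=42; pred: 32+17-6=43
Step 10: prey: 42+16-36=22; pred: 43+18-8=53
Step 11: prey: 22+8-23=7; pred: 53+11-10=54
Max prey = 59 at step 7

Answer: 59 7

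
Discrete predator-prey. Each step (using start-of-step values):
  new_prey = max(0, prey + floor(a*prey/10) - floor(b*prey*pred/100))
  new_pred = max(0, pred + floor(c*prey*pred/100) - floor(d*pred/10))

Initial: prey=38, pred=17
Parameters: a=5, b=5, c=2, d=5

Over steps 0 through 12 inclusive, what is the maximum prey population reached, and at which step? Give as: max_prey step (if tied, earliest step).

Answer: 59 12

Derivation:
Step 1: prey: 38+19-32=25; pred: 17+12-8=21
Step 2: prey: 25+12-26=11; pred: 21+10-10=21
Step 3: prey: 11+5-11=5; pred: 21+4-10=15
Step 4: prey: 5+2-3=4; pred: 15+1-7=9
Step 5: prey: 4+2-1=5; pred: 9+0-4=5
Step 6: prey: 5+2-1=6; pred: 5+0-2=3
Step 7: prey: 6+3-0=9; pred: 3+0-1=2
Step 8: prey: 9+4-0=13; pred: 2+0-1=1
Step 9: prey: 13+6-0=19; pred: 1+0-0=1
Step 10: prey: 19+9-0=28; pred: 1+0-0=1
Step 11: prey: 28+14-1=41; pred: 1+0-0=1
Step 12: prey: 41+20-2=59; pred: 1+0-0=1
Max prey = 59 at step 12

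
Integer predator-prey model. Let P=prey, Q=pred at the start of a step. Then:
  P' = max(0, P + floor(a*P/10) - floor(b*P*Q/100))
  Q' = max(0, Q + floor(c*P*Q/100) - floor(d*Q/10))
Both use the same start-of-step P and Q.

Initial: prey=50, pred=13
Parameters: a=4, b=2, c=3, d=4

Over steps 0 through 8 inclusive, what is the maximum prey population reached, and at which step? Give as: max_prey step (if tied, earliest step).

Answer: 57 1

Derivation:
Step 1: prey: 50+20-13=57; pred: 13+19-5=27
Step 2: prey: 57+22-30=49; pred: 27+46-10=63
Step 3: prey: 49+19-61=7; pred: 63+92-25=130
Step 4: prey: 7+2-18=0; pred: 130+27-52=105
Step 5: prey: 0+0-0=0; pred: 105+0-42=63
Step 6: prey: 0+0-0=0; pred: 63+0-25=38
Step 7: prey: 0+0-0=0; pred: 38+0-15=23
Step 8: prey: 0+0-0=0; pred: 23+0-9=14
Max prey = 57 at step 1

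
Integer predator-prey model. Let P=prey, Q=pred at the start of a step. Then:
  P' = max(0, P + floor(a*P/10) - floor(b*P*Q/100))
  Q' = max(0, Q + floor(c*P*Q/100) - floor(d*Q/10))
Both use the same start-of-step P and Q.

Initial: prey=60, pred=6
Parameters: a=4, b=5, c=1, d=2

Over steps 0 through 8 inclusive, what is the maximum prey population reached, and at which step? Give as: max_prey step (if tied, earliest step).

Answer: 66 1

Derivation:
Step 1: prey: 60+24-18=66; pred: 6+3-1=8
Step 2: prey: 66+26-26=66; pred: 8+5-1=12
Step 3: prey: 66+26-39=53; pred: 12+7-2=17
Step 4: prey: 53+21-45=29; pred: 17+9-3=23
Step 5: prey: 29+11-33=7; pred: 23+6-4=25
Step 6: prey: 7+2-8=1; pred: 25+1-5=21
Step 7: prey: 1+0-1=0; pred: 21+0-4=17
Step 8: prey: 0+0-0=0; pred: 17+0-3=14
Max prey = 66 at step 1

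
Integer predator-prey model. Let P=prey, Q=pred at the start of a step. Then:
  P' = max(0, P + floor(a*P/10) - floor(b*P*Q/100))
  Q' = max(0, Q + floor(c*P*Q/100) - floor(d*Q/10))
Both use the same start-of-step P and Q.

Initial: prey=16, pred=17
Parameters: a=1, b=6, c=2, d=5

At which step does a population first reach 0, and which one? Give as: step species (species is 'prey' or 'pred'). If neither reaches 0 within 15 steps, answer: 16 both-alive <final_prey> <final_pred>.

Step 1: prey: 16+1-16=1; pred: 17+5-8=14
Step 2: prey: 1+0-0=1; pred: 14+0-7=7
Step 3: prey: 1+0-0=1; pred: 7+0-3=4
Step 4: prey: 1+0-0=1; pred: 4+0-2=2
Step 5: prey: 1+0-0=1; pred: 2+0-1=1
Step 6: prey: 1+0-0=1; pred: 1+0-0=1
Steps 7-15: state stable at prey=1, pred=1 (no change)
No extinction within 15 steps

Answer: 16 both-alive 1 1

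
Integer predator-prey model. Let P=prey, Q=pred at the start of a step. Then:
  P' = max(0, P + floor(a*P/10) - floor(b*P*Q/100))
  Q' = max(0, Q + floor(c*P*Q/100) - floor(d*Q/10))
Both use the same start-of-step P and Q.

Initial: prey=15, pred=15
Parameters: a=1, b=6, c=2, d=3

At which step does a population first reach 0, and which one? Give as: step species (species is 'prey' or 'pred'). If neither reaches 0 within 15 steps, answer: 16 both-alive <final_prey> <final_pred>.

Answer: 16 both-alive 1 3

Derivation:
Step 1: prey: 15+1-13=3; pred: 15+4-4=15
Step 2: prey: 3+0-2=1; pred: 15+0-4=11
Step 3: prey: 1+0-0=1; pred: 11+0-3=8
Step 4: prey: 1+0-0=1; pred: 8+0-2=6
Step 5: prey: 1+0-0=1; pred: 6+0-1=5
Step 6: prey: 1+0-0=1; pred: 5+0-1=4
Step 7: prey: 1+0-0=1; pred: 4+0-1=3
Step 8: prey: 1+0-0=1; pred: 3+0-0=3
Steps 9-15: state stable at prey=1, pred=3 (no change)
No extinction within 15 steps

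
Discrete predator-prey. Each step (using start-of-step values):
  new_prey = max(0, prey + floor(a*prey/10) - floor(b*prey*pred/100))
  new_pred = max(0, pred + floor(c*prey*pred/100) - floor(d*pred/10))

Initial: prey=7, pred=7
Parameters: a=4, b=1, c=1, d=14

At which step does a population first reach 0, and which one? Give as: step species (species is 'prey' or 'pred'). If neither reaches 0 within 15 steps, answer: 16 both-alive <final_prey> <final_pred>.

Answer: 1 pred

Derivation:
Step 1: prey: 7+2-0=9; pred: 7+0-9=0
First extinction: pred at step 1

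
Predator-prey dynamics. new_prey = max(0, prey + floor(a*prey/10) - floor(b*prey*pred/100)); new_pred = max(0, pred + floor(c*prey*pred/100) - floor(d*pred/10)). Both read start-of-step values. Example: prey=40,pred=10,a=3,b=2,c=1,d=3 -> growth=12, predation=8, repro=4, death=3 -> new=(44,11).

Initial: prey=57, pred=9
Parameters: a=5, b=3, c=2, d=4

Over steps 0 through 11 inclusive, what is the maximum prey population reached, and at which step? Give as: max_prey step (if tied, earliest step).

Answer: 72 2

Derivation:
Step 1: prey: 57+28-15=70; pred: 9+10-3=16
Step 2: prey: 70+35-33=72; pred: 16+22-6=32
Step 3: prey: 72+36-69=39; pred: 32+46-12=66
Step 4: prey: 39+19-77=0; pred: 66+51-26=91
Step 5: prey: 0+0-0=0; pred: 91+0-36=55
Step 6: prey: 0+0-0=0; pred: 55+0-22=33
Step 7: prey: 0+0-0=0; pred: 33+0-13=20
Step 8: prey: 0+0-0=0; pred: 20+0-8=12
Step 9: prey: 0+0-0=0; pred: 12+0-4=8
Step 10: prey: 0+0-0=0; pred: 8+0-3=5
Step 11: prey: 0+0-0=0; pred: 5+0-2=3
Max prey = 72 at step 2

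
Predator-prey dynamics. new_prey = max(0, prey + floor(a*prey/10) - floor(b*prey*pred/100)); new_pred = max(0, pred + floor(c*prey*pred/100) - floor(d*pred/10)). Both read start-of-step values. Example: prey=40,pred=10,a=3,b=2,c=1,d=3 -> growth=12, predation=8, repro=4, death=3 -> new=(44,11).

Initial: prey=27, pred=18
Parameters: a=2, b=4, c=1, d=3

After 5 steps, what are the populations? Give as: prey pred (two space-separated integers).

Step 1: prey: 27+5-19=13; pred: 18+4-5=17
Step 2: prey: 13+2-8=7; pred: 17+2-5=14
Step 3: prey: 7+1-3=5; pred: 14+0-4=10
Step 4: prey: 5+1-2=4; pred: 10+0-3=7
Step 5: prey: 4+0-1=3; pred: 7+0-2=5

Answer: 3 5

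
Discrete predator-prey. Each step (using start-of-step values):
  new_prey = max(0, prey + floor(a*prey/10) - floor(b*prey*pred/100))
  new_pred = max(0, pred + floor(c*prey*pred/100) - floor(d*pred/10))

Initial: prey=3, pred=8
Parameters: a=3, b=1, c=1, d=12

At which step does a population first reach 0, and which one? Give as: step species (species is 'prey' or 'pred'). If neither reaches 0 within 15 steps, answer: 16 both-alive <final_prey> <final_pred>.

Step 1: prey: 3+0-0=3; pred: 8+0-9=0
First extinction: pred at step 1

Answer: 1 pred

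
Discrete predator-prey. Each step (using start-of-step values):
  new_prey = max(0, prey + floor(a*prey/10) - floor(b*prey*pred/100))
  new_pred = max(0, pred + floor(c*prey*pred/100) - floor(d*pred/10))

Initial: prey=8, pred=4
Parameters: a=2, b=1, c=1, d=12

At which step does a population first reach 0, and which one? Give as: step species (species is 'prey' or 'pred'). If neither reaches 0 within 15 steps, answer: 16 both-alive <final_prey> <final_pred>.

Step 1: prey: 8+1-0=9; pred: 4+0-4=0
First extinction: pred at step 1

Answer: 1 pred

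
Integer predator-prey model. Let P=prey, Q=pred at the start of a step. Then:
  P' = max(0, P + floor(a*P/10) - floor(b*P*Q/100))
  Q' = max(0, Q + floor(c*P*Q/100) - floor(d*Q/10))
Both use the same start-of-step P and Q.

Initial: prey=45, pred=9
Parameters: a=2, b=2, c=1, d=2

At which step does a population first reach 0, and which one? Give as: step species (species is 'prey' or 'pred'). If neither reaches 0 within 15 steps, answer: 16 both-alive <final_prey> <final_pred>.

Step 1: prey: 45+9-8=46; pred: 9+4-1=12
Step 2: prey: 46+9-11=44; pred: 12+5-2=15
Step 3: prey: 44+8-13=39; pred: 15+6-3=18
Step 4: prey: 39+7-14=32; pred: 18+7-3=22
Step 5: prey: 32+6-14=24; pred: 22+7-4=25
Step 6: prey: 24+4-12=16; pred: 25+6-5=26
Step 7: prey: 16+3-8=11; pred: 26+4-5=25
Step 8: prey: 11+2-5=8; pred: 25+2-5=22
Step 9: prey: 8+1-3=6; pred: 22+1-4=19
Step 10: prey: 6+1-2=5; pred: 19+1-3=17
Step 11: prey: 5+1-1=5; pred: 17+0-3=14
Step 12: prey: 5+1-1=5; pred: 14+0-2=12
Step 13: prey: 5+1-1=5; pred: 12+0-2=10
Step 14: prey: 5+1-1=5; pred: 10+0-2=8
Step 15: prey: 5+1-0=6; pred: 8+0-1=7
No extinction within 15 steps

Answer: 16 both-alive 6 7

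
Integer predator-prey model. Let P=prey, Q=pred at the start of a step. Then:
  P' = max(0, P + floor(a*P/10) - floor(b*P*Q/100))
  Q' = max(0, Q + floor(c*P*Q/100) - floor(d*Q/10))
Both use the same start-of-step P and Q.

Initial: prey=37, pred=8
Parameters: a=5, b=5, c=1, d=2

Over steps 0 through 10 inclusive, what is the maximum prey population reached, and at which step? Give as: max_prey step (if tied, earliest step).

Step 1: prey: 37+18-14=41; pred: 8+2-1=9
Step 2: prey: 41+20-18=43; pred: 9+3-1=11
Step 3: prey: 43+21-23=41; pred: 11+4-2=13
Step 4: prey: 41+20-26=35; pred: 13+5-2=16
Step 5: prey: 35+17-28=24; pred: 16+5-3=18
Step 6: prey: 24+12-21=15; pred: 18+4-3=19
Step 7: prey: 15+7-14=8; pred: 19+2-3=18
Step 8: prey: 8+4-7=5; pred: 18+1-3=16
Step 9: prey: 5+2-4=3; pred: 16+0-3=13
Step 10: prey: 3+1-1=3; pred: 13+0-2=11
Max prey = 43 at step 2

Answer: 43 2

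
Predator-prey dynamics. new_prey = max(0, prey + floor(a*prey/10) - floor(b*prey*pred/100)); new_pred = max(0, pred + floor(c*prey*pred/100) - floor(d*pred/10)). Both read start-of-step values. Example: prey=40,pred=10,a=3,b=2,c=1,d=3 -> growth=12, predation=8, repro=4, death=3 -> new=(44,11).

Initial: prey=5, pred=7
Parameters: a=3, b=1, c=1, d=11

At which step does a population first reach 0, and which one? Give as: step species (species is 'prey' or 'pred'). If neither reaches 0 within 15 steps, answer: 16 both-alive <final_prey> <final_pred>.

Step 1: prey: 5+1-0=6; pred: 7+0-7=0
First extinction: pred at step 1

Answer: 1 pred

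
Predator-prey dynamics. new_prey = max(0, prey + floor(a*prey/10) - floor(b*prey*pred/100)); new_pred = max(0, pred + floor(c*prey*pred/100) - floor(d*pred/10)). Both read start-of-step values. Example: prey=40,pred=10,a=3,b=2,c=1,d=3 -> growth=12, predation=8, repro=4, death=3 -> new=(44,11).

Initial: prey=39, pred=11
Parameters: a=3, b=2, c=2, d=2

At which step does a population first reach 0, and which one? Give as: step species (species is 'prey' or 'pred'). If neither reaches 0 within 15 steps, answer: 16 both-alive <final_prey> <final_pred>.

Answer: 5 prey

Derivation:
Step 1: prey: 39+11-8=42; pred: 11+8-2=17
Step 2: prey: 42+12-14=40; pred: 17+14-3=28
Step 3: prey: 40+12-22=30; pred: 28+22-5=45
Step 4: prey: 30+9-27=12; pred: 45+27-9=63
Step 5: prey: 12+3-15=0; pred: 63+15-12=66
First extinction: prey at step 5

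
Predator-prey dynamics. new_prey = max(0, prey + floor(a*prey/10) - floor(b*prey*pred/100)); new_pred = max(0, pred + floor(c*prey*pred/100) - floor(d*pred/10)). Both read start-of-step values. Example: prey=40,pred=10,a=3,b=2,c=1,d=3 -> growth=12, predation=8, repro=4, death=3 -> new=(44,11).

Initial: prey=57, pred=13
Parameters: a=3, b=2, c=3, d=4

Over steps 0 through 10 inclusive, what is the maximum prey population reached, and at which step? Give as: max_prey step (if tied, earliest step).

Step 1: prey: 57+17-14=60; pred: 13+22-5=30
Step 2: prey: 60+18-36=42; pred: 30+54-12=72
Step 3: prey: 42+12-60=0; pred: 72+90-28=134
Step 4: prey: 0+0-0=0; pred: 134+0-53=81
Step 5: prey: 0+0-0=0; pred: 81+0-32=49
Step 6: prey: 0+0-0=0; pred: 49+0-19=30
Step 7: prey: 0+0-0=0; pred: 30+0-12=18
Step 8: prey: 0+0-0=0; pred: 18+0-7=11
Step 9: prey: 0+0-0=0; pred: 11+0-4=7
Step 10: prey: 0+0-0=0; pred: 7+0-2=5
Max prey = 60 at step 1

Answer: 60 1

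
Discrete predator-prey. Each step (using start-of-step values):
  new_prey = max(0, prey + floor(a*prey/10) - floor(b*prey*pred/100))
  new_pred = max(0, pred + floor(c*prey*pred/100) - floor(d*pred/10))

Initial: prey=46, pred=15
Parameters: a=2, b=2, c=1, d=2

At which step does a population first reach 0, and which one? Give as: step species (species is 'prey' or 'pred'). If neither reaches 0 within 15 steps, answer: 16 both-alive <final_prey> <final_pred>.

Step 1: prey: 46+9-13=42; pred: 15+6-3=18
Step 2: prey: 42+8-15=35; pred: 18+7-3=22
Step 3: prey: 35+7-15=27; pred: 22+7-4=25
Step 4: prey: 27+5-13=19; pred: 25+6-5=26
Step 5: prey: 19+3-9=13; pred: 26+4-5=25
Step 6: prey: 13+2-6=9; pred: 25+3-5=23
Step 7: prey: 9+1-4=6; pred: 23+2-4=21
Step 8: prey: 6+1-2=5; pred: 21+1-4=18
Step 9: prey: 5+1-1=5; pred: 18+0-3=15
Step 10: prey: 5+1-1=5; pred: 15+0-3=12
Step 11: prey: 5+1-1=5; pred: 12+0-2=10
Step 12: prey: 5+1-1=5; pred: 10+0-2=8
Step 13: prey: 5+1-0=6; pred: 8+0-1=7
Step 14: prey: 6+1-0=7; pred: 7+0-1=6
Step 15: prey: 7+1-0=8; pred: 6+0-1=5
No extinction within 15 steps

Answer: 16 both-alive 8 5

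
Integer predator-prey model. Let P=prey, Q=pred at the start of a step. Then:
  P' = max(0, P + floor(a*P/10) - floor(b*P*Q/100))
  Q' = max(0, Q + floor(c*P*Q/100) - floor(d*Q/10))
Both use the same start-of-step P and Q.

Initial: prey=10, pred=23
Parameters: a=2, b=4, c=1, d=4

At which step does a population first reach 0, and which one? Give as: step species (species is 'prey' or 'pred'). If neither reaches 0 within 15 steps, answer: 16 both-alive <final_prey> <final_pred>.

Step 1: prey: 10+2-9=3; pred: 23+2-9=16
Step 2: prey: 3+0-1=2; pred: 16+0-6=10
Step 3: prey: 2+0-0=2; pred: 10+0-4=6
Step 4: prey: 2+0-0=2; pred: 6+0-2=4
Step 5: prey: 2+0-0=2; pred: 4+0-1=3
Step 6: prey: 2+0-0=2; pred: 3+0-1=2
Step 7: prey: 2+0-0=2; pred: 2+0-0=2
Steps 8-15: state stable at prey=2, pred=2 (no change)
No extinction within 15 steps

Answer: 16 both-alive 2 2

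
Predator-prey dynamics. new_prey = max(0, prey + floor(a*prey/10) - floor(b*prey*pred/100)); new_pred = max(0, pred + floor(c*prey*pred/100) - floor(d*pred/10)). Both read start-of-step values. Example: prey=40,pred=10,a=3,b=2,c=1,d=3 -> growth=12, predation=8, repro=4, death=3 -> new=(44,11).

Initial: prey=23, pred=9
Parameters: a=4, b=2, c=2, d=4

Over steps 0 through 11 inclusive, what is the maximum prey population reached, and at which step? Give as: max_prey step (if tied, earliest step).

Step 1: prey: 23+9-4=28; pred: 9+4-3=10
Step 2: prey: 28+11-5=34; pred: 10+5-4=11
Step 3: prey: 34+13-7=40; pred: 11+7-4=14
Step 4: prey: 40+16-11=45; pred: 14+11-5=20
Step 5: prey: 45+18-18=45; pred: 20+18-8=30
Step 6: prey: 45+18-27=36; pred: 30+27-12=45
Step 7: prey: 36+14-32=18; pred: 45+32-18=59
Step 8: prey: 18+7-21=4; pred: 59+21-23=57
Step 9: prey: 4+1-4=1; pred: 57+4-22=39
Step 10: prey: 1+0-0=1; pred: 39+0-15=24
Step 11: prey: 1+0-0=1; pred: 24+0-9=15
Max prey = 45 at step 4

Answer: 45 4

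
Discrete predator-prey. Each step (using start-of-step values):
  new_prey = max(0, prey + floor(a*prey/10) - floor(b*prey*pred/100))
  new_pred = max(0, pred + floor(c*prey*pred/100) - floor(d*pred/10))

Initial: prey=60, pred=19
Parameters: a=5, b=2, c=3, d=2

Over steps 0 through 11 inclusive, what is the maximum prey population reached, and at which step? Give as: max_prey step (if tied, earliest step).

Step 1: prey: 60+30-22=68; pred: 19+34-3=50
Step 2: prey: 68+34-68=34; pred: 50+102-10=142
Step 3: prey: 34+17-96=0; pred: 142+144-28=258
Step 4: prey: 0+0-0=0; pred: 258+0-51=207
Step 5: prey: 0+0-0=0; pred: 207+0-41=166
Step 6: prey: 0+0-0=0; pred: 166+0-33=133
Step 7: prey: 0+0-0=0; pred: 133+0-26=107
Step 8: prey: 0+0-0=0; pred: 107+0-21=86
Step 9: prey: 0+0-0=0; pred: 86+0-17=69
Step 10: prey: 0+0-0=0; pred: 69+0-13=56
Step 11: prey: 0+0-0=0; pred: 56+0-11=45
Max prey = 68 at step 1

Answer: 68 1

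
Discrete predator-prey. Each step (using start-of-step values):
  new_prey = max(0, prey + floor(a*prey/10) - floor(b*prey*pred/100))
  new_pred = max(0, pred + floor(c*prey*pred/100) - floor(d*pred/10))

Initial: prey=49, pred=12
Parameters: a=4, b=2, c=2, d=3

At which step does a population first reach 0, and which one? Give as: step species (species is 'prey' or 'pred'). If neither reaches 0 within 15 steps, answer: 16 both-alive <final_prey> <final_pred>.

Step 1: prey: 49+19-11=57; pred: 12+11-3=20
Step 2: prey: 57+22-22=57; pred: 20+22-6=36
Step 3: prey: 57+22-41=38; pred: 36+41-10=67
Step 4: prey: 38+15-50=3; pred: 67+50-20=97
Step 5: prey: 3+1-5=0; pred: 97+5-29=73
First extinction: prey at step 5

Answer: 5 prey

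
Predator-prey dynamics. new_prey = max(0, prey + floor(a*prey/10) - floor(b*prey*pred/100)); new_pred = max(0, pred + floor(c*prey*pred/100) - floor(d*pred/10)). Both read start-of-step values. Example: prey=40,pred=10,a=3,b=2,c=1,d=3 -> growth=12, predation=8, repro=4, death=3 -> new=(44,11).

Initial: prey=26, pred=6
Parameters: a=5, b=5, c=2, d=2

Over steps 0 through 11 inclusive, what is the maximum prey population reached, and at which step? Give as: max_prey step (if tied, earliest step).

Answer: 36 2

Derivation:
Step 1: prey: 26+13-7=32; pred: 6+3-1=8
Step 2: prey: 32+16-12=36; pred: 8+5-1=12
Step 3: prey: 36+18-21=33; pred: 12+8-2=18
Step 4: prey: 33+16-29=20; pred: 18+11-3=26
Step 5: prey: 20+10-26=4; pred: 26+10-5=31
Step 6: prey: 4+2-6=0; pred: 31+2-6=27
Step 7: prey: 0+0-0=0; pred: 27+0-5=22
Step 8: prey: 0+0-0=0; pred: 22+0-4=18
Step 9: prey: 0+0-0=0; pred: 18+0-3=15
Step 10: prey: 0+0-0=0; pred: 15+0-3=12
Step 11: prey: 0+0-0=0; pred: 12+0-2=10
Max prey = 36 at step 2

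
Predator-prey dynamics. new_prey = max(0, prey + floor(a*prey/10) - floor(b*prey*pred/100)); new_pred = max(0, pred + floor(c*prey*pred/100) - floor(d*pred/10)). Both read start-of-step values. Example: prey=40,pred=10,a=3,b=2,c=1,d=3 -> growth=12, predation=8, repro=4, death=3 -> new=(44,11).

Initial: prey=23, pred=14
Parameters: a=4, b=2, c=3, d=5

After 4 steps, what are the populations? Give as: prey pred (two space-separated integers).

Step 1: prey: 23+9-6=26; pred: 14+9-7=16
Step 2: prey: 26+10-8=28; pred: 16+12-8=20
Step 3: prey: 28+11-11=28; pred: 20+16-10=26
Step 4: prey: 28+11-14=25; pred: 26+21-13=34

Answer: 25 34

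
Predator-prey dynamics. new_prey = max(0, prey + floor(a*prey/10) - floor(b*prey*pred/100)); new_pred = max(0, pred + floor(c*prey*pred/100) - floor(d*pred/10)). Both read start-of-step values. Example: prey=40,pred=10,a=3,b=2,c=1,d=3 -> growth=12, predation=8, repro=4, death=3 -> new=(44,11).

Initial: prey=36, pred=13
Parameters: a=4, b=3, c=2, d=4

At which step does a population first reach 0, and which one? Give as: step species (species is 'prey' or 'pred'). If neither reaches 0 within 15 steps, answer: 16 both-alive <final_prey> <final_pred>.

Answer: 16 both-alive 22 2

Derivation:
Step 1: prey: 36+14-14=36; pred: 13+9-5=17
Step 2: prey: 36+14-18=32; pred: 17+12-6=23
Step 3: prey: 32+12-22=22; pred: 23+14-9=28
Step 4: prey: 22+8-18=12; pred: 28+12-11=29
Step 5: prey: 12+4-10=6; pred: 29+6-11=24
Step 6: prey: 6+2-4=4; pred: 24+2-9=17
Step 7: prey: 4+1-2=3; pred: 17+1-6=12
Step 8: prey: 3+1-1=3; pred: 12+0-4=8
Step 9: prey: 3+1-0=4; pred: 8+0-3=5
Step 10: prey: 4+1-0=5; pred: 5+0-2=3
Step 11: prey: 5+2-0=7; pred: 3+0-1=2
Step 12: prey: 7+2-0=9; pred: 2+0-0=2
Step 13: prey: 9+3-0=12; pred: 2+0-0=2
Step 14: prey: 12+4-0=16; pred: 2+0-0=2
Step 15: prey: 16+6-0=22; pred: 2+0-0=2
No extinction within 15 steps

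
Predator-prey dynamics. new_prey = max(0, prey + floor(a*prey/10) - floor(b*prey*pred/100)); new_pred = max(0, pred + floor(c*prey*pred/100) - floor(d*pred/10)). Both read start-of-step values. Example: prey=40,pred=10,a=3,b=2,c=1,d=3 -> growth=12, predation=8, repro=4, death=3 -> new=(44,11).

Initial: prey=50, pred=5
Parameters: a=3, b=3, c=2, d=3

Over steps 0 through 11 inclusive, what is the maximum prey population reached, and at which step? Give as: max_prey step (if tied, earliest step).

Step 1: prey: 50+15-7=58; pred: 5+5-1=9
Step 2: prey: 58+17-15=60; pred: 9+10-2=17
Step 3: prey: 60+18-30=48; pred: 17+20-5=32
Step 4: prey: 48+14-46=16; pred: 32+30-9=53
Step 5: prey: 16+4-25=0; pred: 53+16-15=54
Step 6: prey: 0+0-0=0; pred: 54+0-16=38
Step 7: prey: 0+0-0=0; pred: 38+0-11=27
Step 8: prey: 0+0-0=0; pred: 27+0-8=19
Step 9: prey: 0+0-0=0; pred: 19+0-5=14
Step 10: prey: 0+0-0=0; pred: 14+0-4=10
Step 11: prey: 0+0-0=0; pred: 10+0-3=7
Max prey = 60 at step 2

Answer: 60 2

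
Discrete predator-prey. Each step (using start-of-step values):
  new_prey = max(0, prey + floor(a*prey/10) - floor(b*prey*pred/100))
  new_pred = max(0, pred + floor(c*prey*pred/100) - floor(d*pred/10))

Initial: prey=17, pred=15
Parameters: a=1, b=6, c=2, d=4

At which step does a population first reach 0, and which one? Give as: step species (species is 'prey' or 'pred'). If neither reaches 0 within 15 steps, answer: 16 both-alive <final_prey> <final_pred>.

Answer: 16 both-alive 1 2

Derivation:
Step 1: prey: 17+1-15=3; pred: 15+5-6=14
Step 2: prey: 3+0-2=1; pred: 14+0-5=9
Step 3: prey: 1+0-0=1; pred: 9+0-3=6
Step 4: prey: 1+0-0=1; pred: 6+0-2=4
Step 5: prey: 1+0-0=1; pred: 4+0-1=3
Step 6: prey: 1+0-0=1; pred: 3+0-1=2
Step 7: prey: 1+0-0=1; pred: 2+0-0=2
Steps 8-15: state stable at prey=1, pred=2 (no change)
No extinction within 15 steps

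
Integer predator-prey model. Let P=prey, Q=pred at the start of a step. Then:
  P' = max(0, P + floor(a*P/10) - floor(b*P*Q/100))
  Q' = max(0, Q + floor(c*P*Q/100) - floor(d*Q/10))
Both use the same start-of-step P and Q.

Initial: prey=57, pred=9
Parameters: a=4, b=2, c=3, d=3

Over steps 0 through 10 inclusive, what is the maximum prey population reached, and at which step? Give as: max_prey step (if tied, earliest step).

Step 1: prey: 57+22-10=69; pred: 9+15-2=22
Step 2: prey: 69+27-30=66; pred: 22+45-6=61
Step 3: prey: 66+26-80=12; pred: 61+120-18=163
Step 4: prey: 12+4-39=0; pred: 163+58-48=173
Step 5: prey: 0+0-0=0; pred: 173+0-51=122
Step 6: prey: 0+0-0=0; pred: 122+0-36=86
Step 7: prey: 0+0-0=0; pred: 86+0-25=61
Step 8: prey: 0+0-0=0; pred: 61+0-18=43
Step 9: prey: 0+0-0=0; pred: 43+0-12=31
Step 10: prey: 0+0-0=0; pred: 31+0-9=22
Max prey = 69 at step 1

Answer: 69 1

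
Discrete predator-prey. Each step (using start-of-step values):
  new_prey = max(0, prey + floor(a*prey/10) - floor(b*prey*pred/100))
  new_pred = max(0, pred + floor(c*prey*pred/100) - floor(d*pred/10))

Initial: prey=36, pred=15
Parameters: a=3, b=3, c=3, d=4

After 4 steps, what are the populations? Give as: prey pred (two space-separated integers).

Step 1: prey: 36+10-16=30; pred: 15+16-6=25
Step 2: prey: 30+9-22=17; pred: 25+22-10=37
Step 3: prey: 17+5-18=4; pred: 37+18-14=41
Step 4: prey: 4+1-4=1; pred: 41+4-16=29

Answer: 1 29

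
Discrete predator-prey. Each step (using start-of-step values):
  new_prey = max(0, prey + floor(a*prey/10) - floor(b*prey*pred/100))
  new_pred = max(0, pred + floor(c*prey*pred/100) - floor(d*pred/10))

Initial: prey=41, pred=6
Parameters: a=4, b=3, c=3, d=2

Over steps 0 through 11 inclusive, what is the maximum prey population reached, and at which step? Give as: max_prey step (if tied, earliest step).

Step 1: prey: 41+16-7=50; pred: 6+7-1=12
Step 2: prey: 50+20-18=52; pred: 12+18-2=28
Step 3: prey: 52+20-43=29; pred: 28+43-5=66
Step 4: prey: 29+11-57=0; pred: 66+57-13=110
Step 5: prey: 0+0-0=0; pred: 110+0-22=88
Step 6: prey: 0+0-0=0; pred: 88+0-17=71
Step 7: prey: 0+0-0=0; pred: 71+0-14=57
Step 8: prey: 0+0-0=0; pred: 57+0-11=46
Step 9: prey: 0+0-0=0; pred: 46+0-9=37
Step 10: prey: 0+0-0=0; pred: 37+0-7=30
Step 11: prey: 0+0-0=0; pred: 30+0-6=24
Max prey = 52 at step 2

Answer: 52 2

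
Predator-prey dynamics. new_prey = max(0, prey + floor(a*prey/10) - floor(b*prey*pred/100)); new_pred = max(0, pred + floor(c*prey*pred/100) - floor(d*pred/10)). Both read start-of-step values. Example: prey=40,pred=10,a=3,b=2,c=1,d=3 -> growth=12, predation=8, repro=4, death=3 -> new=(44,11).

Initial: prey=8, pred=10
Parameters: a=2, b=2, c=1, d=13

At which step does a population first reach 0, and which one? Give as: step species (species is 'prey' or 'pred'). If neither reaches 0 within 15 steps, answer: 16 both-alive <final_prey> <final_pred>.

Step 1: prey: 8+1-1=8; pred: 10+0-13=0
First extinction: pred at step 1

Answer: 1 pred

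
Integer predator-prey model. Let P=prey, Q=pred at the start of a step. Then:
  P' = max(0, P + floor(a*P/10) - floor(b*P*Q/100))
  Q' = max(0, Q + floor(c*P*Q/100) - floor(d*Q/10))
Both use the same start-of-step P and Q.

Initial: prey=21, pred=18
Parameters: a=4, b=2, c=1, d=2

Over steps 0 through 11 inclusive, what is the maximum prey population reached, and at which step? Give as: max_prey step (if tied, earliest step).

Answer: 24 3

Derivation:
Step 1: prey: 21+8-7=22; pred: 18+3-3=18
Step 2: prey: 22+8-7=23; pred: 18+3-3=18
Step 3: prey: 23+9-8=24; pred: 18+4-3=19
Step 4: prey: 24+9-9=24; pred: 19+4-3=20
Step 5: prey: 24+9-9=24; pred: 20+4-4=20
Step 6: prey: 24+9-9=24; pred: 20+4-4=20
Step 7: prey: 24+9-9=24; pred: 20+4-4=20
Step 8: prey: 24+9-9=24; pred: 20+4-4=20
Step 9: prey: 24+9-9=24; pred: 20+4-4=20
Step 10: prey: 24+9-9=24; pred: 20+4-4=20
Step 11: prey: 24+9-9=24; pred: 20+4-4=20
Max prey = 24 at step 3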